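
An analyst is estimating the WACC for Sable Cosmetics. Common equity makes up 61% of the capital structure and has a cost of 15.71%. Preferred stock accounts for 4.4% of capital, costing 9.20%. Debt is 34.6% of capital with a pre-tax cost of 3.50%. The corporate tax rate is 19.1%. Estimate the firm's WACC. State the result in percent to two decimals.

10.97%

After-tax cost of debt = 3.5% × (1 − 19.1%) = 2.8315%.
WACC = 0.610 × 15.7100% + 0.044 × 9.2000% + 0.346 × 2.8315% = 10.9676%.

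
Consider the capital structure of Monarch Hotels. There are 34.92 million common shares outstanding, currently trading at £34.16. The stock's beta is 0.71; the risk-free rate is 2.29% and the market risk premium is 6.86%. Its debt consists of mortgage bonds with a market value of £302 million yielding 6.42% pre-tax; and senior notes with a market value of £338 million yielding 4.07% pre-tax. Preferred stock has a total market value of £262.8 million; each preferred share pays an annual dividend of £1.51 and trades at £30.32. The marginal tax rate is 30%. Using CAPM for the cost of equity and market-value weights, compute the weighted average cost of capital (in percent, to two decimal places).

5.81%

Cost of equity via CAPM: Re = 2.29% + 0.71 × 6.86% = 7.1606%.
Cost of preferred: Rp = 1.51 / 30.32 = 4.9802%.
Market value of equity E = 34.16 × 34.92m = 1192.8672m.
Total capital V = 1192.8672 + 262.8 + 302 + 338 = 2095.6672.
Equity: weight = 1192.8672/2095.6672 = 0.5692; cost = 7.1606%.
Preferred: weight = 262.8/2095.6672 = 0.1254; cost = 4.9802%.
Mortgage bonds: weight = 302/2095.6672 = 0.1441; after-tax cost = 6.42% × (1 − 30%) = 4.4940%.
Senior notes: weight = 338/2095.6672 = 0.1613; after-tax cost = 4.07% × (1 − 30%) = 2.8490%.
WACC = 0.5692 × 7.1606% + 0.1254 × 4.9802% + 0.1441 × 4.4940% + 0.1613 × 2.8490% = 5.8075%.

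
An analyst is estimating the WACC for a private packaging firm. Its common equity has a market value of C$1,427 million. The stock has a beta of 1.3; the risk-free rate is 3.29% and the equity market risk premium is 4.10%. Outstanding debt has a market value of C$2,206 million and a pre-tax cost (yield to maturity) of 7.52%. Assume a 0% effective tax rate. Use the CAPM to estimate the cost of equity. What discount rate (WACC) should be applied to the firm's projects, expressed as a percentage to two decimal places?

7.95%

Cost of equity via CAPM: Re = 3.29% + 1.3 × 4.1% = 8.6200%.
Total capital V = 1427 + 2206 = 3633.
Equity: weight = 1427/3633 = 0.3928; cost = 8.62%.
Debt: weight = 2206/3633 = 0.6072; after-tax cost = 7.52% × (1 − 0%) = 7.5200%.
WACC = 0.3928 × 8.6200% + 0.6072 × 7.5200% = 7.9521%.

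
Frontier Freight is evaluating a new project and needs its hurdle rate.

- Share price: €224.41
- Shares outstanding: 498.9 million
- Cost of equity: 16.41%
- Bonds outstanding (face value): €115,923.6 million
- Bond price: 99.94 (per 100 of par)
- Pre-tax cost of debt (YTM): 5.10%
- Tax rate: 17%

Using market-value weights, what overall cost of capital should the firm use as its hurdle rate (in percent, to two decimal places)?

10.22%

Market value of equity E = 224.41 × 498.9m = 111958.149m. Market value of debt D = 115923.6m × 99.94/100 = 115854.04584m.
Total capital V = 111958.149 + 115854.04584 = 227812.19484.
Equity: weight = 111958.149/227812.19484 = 0.4914; cost = 16.41%.
Bonds outstanding: weight = 115854.04584/227812.19484 = 0.5086; after-tax cost = 5.1% × (1 − 17%) = 4.2330%.
WACC = 0.4914 × 16.4100% + 0.5086 × 4.2330% = 10.2174%.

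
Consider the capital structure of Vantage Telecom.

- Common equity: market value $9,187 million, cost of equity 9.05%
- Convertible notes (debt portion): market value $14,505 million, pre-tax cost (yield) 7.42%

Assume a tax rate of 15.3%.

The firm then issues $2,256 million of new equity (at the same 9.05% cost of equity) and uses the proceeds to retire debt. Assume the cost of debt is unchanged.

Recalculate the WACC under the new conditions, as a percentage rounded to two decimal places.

7.62%

After the change:
Total capital V = 11443 + 12249 = 23692.
Equity: weight = 11443/23692 = 0.4830; cost = 9.05%.
Convertible notes (debt portion): weight = 12249/23692 = 0.5170; after-tax cost = 7.42% × (1 − 15.3%) = 6.2847%.
WACC = 0.4830 × 9.0500% + 0.5170 × 6.2847% = 7.6203%.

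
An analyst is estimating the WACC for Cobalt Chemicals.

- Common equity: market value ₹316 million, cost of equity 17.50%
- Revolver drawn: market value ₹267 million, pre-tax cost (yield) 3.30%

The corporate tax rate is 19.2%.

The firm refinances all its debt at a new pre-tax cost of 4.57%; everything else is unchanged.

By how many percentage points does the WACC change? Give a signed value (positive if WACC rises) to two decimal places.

+0.47 pp

Current WACC:
Total capital V = 316 + 267 = 583.
Equity: weight = 316/583 = 0.5420; cost = 17.5%.
Revolver drawn: weight = 267/583 = 0.4580; after-tax cost = 3.3% × (1 − 19.2%) = 2.6664%.
WACC = 0.5420 × 17.5000% + 0.4580 × 2.6664% = 10.7066%.
After the change:
Total capital V = 316 + 267 = 583.
Equity: weight = 316/583 = 0.5420; cost = 17.5%.
Revolver drawn: weight = 267/583 = 0.4580; after-tax cost = 4.57% × (1 − 19.2%) = 3.6926%.
WACC = 0.5420 × 17.5000% + 0.4580 × 3.6926% = 11.1765%.
Change in WACC = 11.1765% − 10.7066% = 0.4700 pp.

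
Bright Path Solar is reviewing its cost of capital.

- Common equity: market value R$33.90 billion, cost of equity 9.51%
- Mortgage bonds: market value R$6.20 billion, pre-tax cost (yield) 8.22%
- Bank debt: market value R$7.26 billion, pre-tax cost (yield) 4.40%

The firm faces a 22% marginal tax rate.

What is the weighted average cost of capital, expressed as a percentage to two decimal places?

Total capital V = 33.9 + 6.2 + 7.26 = 47.36.
Equity: weight = 33.9/47.36 = 0.7158; cost = 9.51%.
Mortgage bonds: weight = 6.2/47.36 = 0.1309; after-tax cost = 8.22% × (1 − 22%) = 6.4116%.
Bank debt: weight = 7.26/47.36 = 0.1533; after-tax cost = 4.4% × (1 − 22%) = 3.4320%.
WACC = 0.7158 × 9.5100% + 0.1309 × 6.4116% + 0.1533 × 3.4320% = 8.1727%.

8.17%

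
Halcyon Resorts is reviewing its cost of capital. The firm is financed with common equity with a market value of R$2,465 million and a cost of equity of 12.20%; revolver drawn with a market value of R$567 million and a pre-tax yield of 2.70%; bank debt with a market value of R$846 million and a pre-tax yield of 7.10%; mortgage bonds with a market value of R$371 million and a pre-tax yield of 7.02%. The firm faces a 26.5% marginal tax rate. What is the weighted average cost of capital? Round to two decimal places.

Total capital V = 2465 + 567 + 846 + 371 = 4249.
Equity: weight = 2465/4249 = 0.5801; cost = 12.2%.
Revolver drawn: weight = 567/4249 = 0.1334; after-tax cost = 2.7% × (1 − 26.5%) = 1.9845%.
Bank debt: weight = 846/4249 = 0.1991; after-tax cost = 7.1% × (1 − 26.5%) = 5.2185%.
Mortgage bonds: weight = 371/4249 = 0.0873; after-tax cost = 7.02% × (1 − 26.5%) = 5.1597%.
WACC = 0.5801 × 12.2000% + 0.1334 × 1.9845% + 0.1991 × 5.2185% + 0.0873 × 5.1597% = 8.8320%.

8.83%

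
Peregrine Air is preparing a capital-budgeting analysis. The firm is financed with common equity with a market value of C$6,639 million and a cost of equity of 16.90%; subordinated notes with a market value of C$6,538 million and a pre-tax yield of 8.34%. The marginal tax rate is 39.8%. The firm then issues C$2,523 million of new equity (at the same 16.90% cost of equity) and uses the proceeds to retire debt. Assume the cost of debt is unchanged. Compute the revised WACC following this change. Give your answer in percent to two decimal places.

13.28%

After the change:
Total capital V = 9162 + 4015 = 13177.
Equity: weight = 9162/13177 = 0.6953; cost = 16.9%.
Subordinated notes: weight = 4015/13177 = 0.3047; after-tax cost = 8.34% × (1 − 39.8%) = 5.0207%.
WACC = 0.6953 × 16.9000% + 0.3047 × 5.0207% = 13.2804%.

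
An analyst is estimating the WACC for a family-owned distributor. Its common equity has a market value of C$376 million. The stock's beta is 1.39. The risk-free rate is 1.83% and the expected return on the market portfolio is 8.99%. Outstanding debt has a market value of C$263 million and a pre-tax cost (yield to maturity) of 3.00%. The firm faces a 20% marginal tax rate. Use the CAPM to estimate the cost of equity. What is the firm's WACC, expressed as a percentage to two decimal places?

7.92%

Market risk premium = 8.99% − 1.83% = 7.16%.
Cost of equity via CAPM: Re = 1.83% + 1.39 × 7.16% = 11.7824%.
Total capital V = 376 + 263 = 639.
Equity: weight = 376/639 = 0.5884; cost = 11.7824%.
Debt: weight = 263/639 = 0.4116; after-tax cost = 3% × (1 − 20%) = 2.4000%.
WACC = 0.5884 × 11.7824% + 0.4116 × 2.4000% = 7.9208%.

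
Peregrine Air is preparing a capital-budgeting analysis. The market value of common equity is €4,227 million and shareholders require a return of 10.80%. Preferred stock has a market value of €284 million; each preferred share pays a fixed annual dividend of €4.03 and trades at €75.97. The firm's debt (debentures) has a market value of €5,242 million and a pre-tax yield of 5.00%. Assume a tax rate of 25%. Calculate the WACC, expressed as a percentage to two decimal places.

Cost of preferred: Rp = 4.03 / 75.97 = 5.3047%.
Total capital V = 4227 + 284 + 5242 = 9753.
Equity: weight = 4227/9753 = 0.4334; cost = 10.8%.
Preferred: weight = 284/9753 = 0.0291; cost = 5.3047%.
Debentures: weight = 5242/9753 = 0.5375; after-tax cost = 5% × (1 − 25%) = 3.7500%.
WACC = 0.4334 × 10.8000% + 0.0291 × 5.3047% + 0.5375 × 3.7500% = 6.8508%.

6.85%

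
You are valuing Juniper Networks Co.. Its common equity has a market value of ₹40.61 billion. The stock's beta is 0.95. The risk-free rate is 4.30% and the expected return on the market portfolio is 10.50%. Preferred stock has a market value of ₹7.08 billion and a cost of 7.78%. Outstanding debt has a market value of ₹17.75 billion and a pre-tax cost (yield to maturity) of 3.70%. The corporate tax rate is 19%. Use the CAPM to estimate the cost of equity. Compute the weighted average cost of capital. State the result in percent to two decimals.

7.98%

Market risk premium = 10.5% − 4.3% = 6.2%.
Cost of equity via CAPM: Re = 4.3% + 0.95 × 6.2% = 10.1900%.
Total capital V = 40.61 + 7.08 + 17.75 = 65.44.
Equity: weight = 40.61/65.44 = 0.6206; cost = 10.19%.
Preferred: weight = 7.08/65.44 = 0.1082; cost = 7.78%.
Debt: weight = 17.75/65.44 = 0.2712; after-tax cost = 3.7% × (1 − 19%) = 2.9970%.
WACC = 0.6206 × 10.1900% + 0.1082 × 7.7800% + 0.2712 × 2.9970% = 7.9782%.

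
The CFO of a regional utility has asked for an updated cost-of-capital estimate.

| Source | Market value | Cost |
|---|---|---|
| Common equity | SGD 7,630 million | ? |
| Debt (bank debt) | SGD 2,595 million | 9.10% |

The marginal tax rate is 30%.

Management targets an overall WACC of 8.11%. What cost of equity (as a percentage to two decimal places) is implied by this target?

8.70%

Total capital V = 7630 + 2595 = 10225.
Equity weight = 7630/10225 = 0.7462.
Bank debt weight = 2595/10225 = 0.2538.
Debt contribution = 0.2538 × 9.1% × (1 − 30%) = 1.6166%.
Required equity contribution = 8.11% − 1.6166% = 6.4934%.
Re = 6.4934% / 0.7462 = 8.7018%.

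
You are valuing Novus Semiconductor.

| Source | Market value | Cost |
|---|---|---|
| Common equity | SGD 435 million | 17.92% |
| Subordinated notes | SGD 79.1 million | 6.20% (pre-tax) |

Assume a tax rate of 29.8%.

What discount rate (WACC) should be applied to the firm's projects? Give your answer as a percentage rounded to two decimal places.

15.83%

Total capital V = 435 + 79.1 = 514.1.
Equity: weight = 435/514.1 = 0.8461; cost = 17.92%.
Subordinated notes: weight = 79.1/514.1 = 0.1539; after-tax cost = 6.2% × (1 − 29.8%) = 4.3524%.
WACC = 0.8461 × 17.9200% + 0.1539 × 4.3524% = 15.8325%.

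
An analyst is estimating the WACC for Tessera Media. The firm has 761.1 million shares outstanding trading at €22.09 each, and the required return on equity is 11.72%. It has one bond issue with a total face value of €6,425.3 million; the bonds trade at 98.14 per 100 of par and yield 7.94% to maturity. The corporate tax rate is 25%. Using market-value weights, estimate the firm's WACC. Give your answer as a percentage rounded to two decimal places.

10.15%

Market value of equity E = 22.09 × 761.1m = 16812.699m. Market value of debt D = 6425.3m × 98.14/100 = 6305.78942m.
Total capital V = 16812.699 + 6305.78942 = 23118.48842.
Equity: weight = 16812.699/23118.48842 = 0.7272; cost = 11.72%.
Bonds outstanding: weight = 6305.78942/23118.48842 = 0.2728; after-tax cost = 7.94% × (1 − 25%) = 5.9550%.
WACC = 0.7272 × 11.7200% + 0.2728 × 5.9550% = 10.1475%.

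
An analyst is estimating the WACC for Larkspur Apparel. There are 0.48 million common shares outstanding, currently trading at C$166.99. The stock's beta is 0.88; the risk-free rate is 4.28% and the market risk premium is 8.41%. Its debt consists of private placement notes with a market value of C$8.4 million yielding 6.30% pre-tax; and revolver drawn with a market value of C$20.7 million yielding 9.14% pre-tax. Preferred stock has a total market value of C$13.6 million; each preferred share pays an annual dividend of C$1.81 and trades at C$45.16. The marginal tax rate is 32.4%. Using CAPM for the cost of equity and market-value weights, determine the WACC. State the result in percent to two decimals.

Cost of equity via CAPM: Re = 4.28% + 0.88 × 8.41% = 11.6808%.
Cost of preferred: Rp = 1.81 / 45.16 = 4.0080%.
Market value of equity E = 166.99 × 0.48m = 80.1552m.
Total capital V = 80.1552 + 13.6 + 8.4 + 20.7 = 122.8552.
Equity: weight = 80.1552/122.8552 = 0.6524; cost = 11.6808%.
Preferred: weight = 13.6/122.8552 = 0.1107; cost = 4.008%.
Private placement notes: weight = 8.4/122.8552 = 0.0684; after-tax cost = 6.3% × (1 − 32.4%) = 4.2588%.
Revolver drawn: weight = 20.7/122.8552 = 0.1685; after-tax cost = 9.14% × (1 − 32.4%) = 6.1786%.
WACC = 0.6524 × 11.6808% + 0.1107 × 4.0080% + 0.0684 × 4.2588% + 0.1685 × 6.1786% = 9.3969%.

9.40%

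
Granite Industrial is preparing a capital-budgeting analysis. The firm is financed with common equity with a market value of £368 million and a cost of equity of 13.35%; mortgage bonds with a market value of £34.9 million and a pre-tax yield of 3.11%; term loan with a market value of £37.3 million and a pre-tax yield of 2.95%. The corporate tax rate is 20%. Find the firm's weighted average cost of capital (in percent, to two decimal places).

Total capital V = 368 + 34.9 + 37.3 = 440.2.
Equity: weight = 368/440.2 = 0.8360; cost = 13.35%.
Mortgage bonds: weight = 34.9/440.2 = 0.0793; after-tax cost = 3.11% × (1 − 20%) = 2.4880%.
Term loan: weight = 37.3/440.2 = 0.0847; after-tax cost = 2.95% × (1 − 20%) = 2.3600%.
WACC = 0.8360 × 13.3500% + 0.0793 × 2.4880% + 0.0847 × 2.3600% = 11.5576%.

11.56%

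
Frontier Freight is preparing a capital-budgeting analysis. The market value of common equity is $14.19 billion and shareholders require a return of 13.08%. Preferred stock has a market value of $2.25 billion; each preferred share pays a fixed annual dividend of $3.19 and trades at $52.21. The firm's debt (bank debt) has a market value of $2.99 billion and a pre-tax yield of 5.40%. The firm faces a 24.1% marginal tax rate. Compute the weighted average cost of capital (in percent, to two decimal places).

Cost of preferred: Rp = 3.19 / 52.21 = 6.1099%.
Total capital V = 14.19 + 2.25 + 2.99 = 19.43.
Equity: weight = 14.19/19.43 = 0.7303; cost = 13.08%.
Preferred: weight = 2.25/19.43 = 0.1158; cost = 6.1099%.
Bank debt: weight = 2.99/19.43 = 0.1539; after-tax cost = 5.4% × (1 − 24.1%) = 4.0986%.
WACC = 0.7303 × 13.0800% + 0.1158 × 6.1099% + 0.1539 × 4.0986% = 10.8908%.

10.89%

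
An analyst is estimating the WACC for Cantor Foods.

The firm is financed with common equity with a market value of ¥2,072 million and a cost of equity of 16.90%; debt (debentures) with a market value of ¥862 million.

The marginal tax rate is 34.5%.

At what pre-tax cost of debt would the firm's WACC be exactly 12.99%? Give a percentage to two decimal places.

5.48%

Total capital V = 2072 + 862 = 2934.
Equity weight = 2072/2934 = 0.7062.
Debentures weight = 862/2934 = 0.2938.
Equity contribution = 0.7062 × 16.9% = 11.9348%.
Remaining for debt = 12.99% − 11.9348% = 1.0552%.
Rd × (1 − 34.5%) × 0.2938 = 1.0552%  ⇒  Rd = 5.4832%.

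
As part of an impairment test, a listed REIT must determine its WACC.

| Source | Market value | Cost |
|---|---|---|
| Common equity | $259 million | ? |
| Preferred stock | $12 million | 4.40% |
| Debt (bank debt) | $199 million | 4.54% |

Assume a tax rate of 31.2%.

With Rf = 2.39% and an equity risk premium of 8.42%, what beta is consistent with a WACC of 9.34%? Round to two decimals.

1.42

Total capital V = 259 + 12 + 199 = 470.
Equity weight = 259/470 = 0.5511.
Preferred weight = 12/470 = 0.0255.
Bank debt weight = 199/470 = 0.4234.
Debt contribution = 0.4234 × 4.54% × (1 − 31.2%) = 1.3225%.
Preferred contribution = 0.0255 × 4.4% = 0.1123%.
Required equity contribution = 9.34% − 1.4349% = 7.9051%  ⇒  Re = 14.3452%.
CAPM: 14.3452% = 2.39% + β × 8.42%  ⇒  β = 1.4199.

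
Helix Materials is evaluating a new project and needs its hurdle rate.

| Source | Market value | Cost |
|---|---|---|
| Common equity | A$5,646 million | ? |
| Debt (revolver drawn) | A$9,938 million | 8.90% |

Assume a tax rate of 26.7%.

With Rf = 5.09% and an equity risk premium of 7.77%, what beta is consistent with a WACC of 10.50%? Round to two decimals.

Total capital V = 5646 + 9938 = 15584.
Equity weight = 5646/15584 = 0.3623.
Revolver drawn weight = 9938/15584 = 0.6377.
Debt contribution = 0.6377 × 8.9% × (1 − 26.7%) = 4.1602%.
Required equity contribution = 10.5% − 4.1602% = 6.3398%  ⇒  Re = 17.4990%.
CAPM: 17.4990% = 5.09% + β × 7.77%  ⇒  β = 1.5970.

1.60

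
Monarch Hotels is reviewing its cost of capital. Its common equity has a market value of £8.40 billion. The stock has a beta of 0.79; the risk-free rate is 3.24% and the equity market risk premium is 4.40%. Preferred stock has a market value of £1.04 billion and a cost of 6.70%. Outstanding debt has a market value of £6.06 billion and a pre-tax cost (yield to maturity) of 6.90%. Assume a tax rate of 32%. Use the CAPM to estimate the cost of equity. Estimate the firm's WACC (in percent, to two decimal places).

Cost of equity via CAPM: Re = 3.24% + 0.79 × 4.4% = 6.7160%.
Total capital V = 8.4 + 1.04 + 6.06 = 15.5.
Equity: weight = 8.4/15.5 = 0.5419; cost = 6.716%.
Preferred: weight = 1.04/15.5 = 0.0671; cost = 6.7%.
Debt: weight = 6.06/15.5 = 0.3910; after-tax cost = 6.9% × (1 − 32%) = 4.6920%.
WACC = 0.5419 × 6.7160% + 0.0671 × 6.7000% + 0.3910 × 4.6920% = 5.9236%.

5.92%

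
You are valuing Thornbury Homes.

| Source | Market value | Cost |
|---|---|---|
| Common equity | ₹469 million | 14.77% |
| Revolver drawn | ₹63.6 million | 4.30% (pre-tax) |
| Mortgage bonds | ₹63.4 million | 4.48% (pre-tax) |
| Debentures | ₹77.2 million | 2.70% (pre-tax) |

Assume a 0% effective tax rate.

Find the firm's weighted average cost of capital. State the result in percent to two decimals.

11.43%

Total capital V = 469 + 63.6 + 63.4 + 77.2 = 673.2.
Equity: weight = 469/673.2 = 0.6967; cost = 14.77%.
Revolver drawn: weight = 63.6/673.2 = 0.0945; after-tax cost = 4.3% × (1 − 0%) = 4.3000%.
Mortgage bonds: weight = 63.4/673.2 = 0.0942; after-tax cost = 4.48% × (1 − 0%) = 4.4800%.
Debentures: weight = 77.2/673.2 = 0.1147; after-tax cost = 2.7% × (1 − 0%) = 2.7000%.
WACC = 0.6967 × 14.7700% + 0.0945 × 4.3000% + 0.0942 × 4.4800% + 0.1147 × 2.7000% = 11.4276%.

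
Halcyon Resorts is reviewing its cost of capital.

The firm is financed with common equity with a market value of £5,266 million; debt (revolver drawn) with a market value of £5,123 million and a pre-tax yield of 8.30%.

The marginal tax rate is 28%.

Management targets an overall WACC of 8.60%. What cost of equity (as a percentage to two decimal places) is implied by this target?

Total capital V = 5266 + 5123 = 10389.
Equity weight = 5266/10389 = 0.5069.
Revolver drawn weight = 5123/10389 = 0.4931.
Debt contribution = 0.4931 × 8.3% × (1 − 28%) = 2.9469%.
Required equity contribution = 8.6% − 2.9469% = 5.6531%.
Re = 5.6531% / 0.5069 = 11.1527%.

11.15%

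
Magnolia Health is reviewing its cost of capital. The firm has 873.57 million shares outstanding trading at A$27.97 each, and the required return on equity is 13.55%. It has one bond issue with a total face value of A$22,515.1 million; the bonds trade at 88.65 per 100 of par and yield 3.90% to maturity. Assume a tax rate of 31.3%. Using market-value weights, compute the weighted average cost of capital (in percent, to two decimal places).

8.66%

Market value of equity E = 27.97 × 873.57m = 24433.7529m. Market value of debt D = 22515.1m × 88.65/100 = 19959.63615m.
Total capital V = 24433.7529 + 19959.63615 = 44393.38905.
Equity: weight = 24433.7529/44393.38905 = 0.5504; cost = 13.55%.
Bonds outstanding: weight = 19959.63615/44393.38905 = 0.4496; after-tax cost = 3.9% × (1 − 31.3%) = 2.6793%.
WACC = 0.5504 × 13.5500% + 0.4496 × 2.6793% = 8.6624%.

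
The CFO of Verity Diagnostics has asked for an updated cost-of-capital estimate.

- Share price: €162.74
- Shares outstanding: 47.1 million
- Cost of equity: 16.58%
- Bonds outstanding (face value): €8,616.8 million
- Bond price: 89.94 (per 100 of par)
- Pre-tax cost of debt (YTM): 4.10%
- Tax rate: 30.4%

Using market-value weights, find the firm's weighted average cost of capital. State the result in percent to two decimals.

Market value of equity E = 162.74 × 47.1m = 7665.054m. Market value of debt D = 8616.8m × 89.94/100 = 7749.94992m.
Total capital V = 7665.054 + 7749.94992 = 15415.00392.
Equity: weight = 7665.054/15415.00392 = 0.4972; cost = 16.58%.
Bonds outstanding: weight = 7749.94992/15415.00392 = 0.5028; after-tax cost = 4.1% × (1 − 30.4%) = 2.8536%.
WACC = 0.4972 × 16.5800% + 0.5028 × 2.8536% = 9.6790%.

9.68%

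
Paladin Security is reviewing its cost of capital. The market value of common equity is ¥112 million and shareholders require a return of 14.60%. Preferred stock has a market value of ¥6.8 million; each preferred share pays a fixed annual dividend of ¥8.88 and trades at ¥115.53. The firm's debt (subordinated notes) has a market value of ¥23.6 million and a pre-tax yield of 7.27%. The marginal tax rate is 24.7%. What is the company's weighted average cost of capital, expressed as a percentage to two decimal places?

12.76%

Cost of preferred: Rp = 8.88 / 115.53 = 7.6863%.
Total capital V = 112 + 6.8 + 23.6 = 142.4.
Equity: weight = 112/142.4 = 0.7865; cost = 14.6%.
Preferred: weight = 6.8/142.4 = 0.0478; cost = 7.6863%.
Subordinated notes: weight = 23.6/142.4 = 0.1657; after-tax cost = 7.27% × (1 − 24.7%) = 5.4743%.
WACC = 0.7865 × 14.6000% + 0.0478 × 7.6863% + 0.1657 × 5.4743% = 12.7574%.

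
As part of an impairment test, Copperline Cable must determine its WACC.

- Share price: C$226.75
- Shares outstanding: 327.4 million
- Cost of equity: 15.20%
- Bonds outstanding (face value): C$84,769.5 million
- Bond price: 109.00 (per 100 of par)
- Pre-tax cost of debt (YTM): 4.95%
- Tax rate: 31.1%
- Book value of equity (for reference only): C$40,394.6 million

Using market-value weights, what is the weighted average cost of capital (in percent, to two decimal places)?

Market value of equity E = 226.75 × 327.4m = 74237.95m. Market value of debt D = 84769.5m × 109.0/100 = 92398.755m.
Total capital V = 74237.95 + 92398.755 = 166636.705.
Equity: weight = 74237.95/166636.705 = 0.4455; cost = 15.2%.
Bonds outstanding: weight = 92398.755/166636.705 = 0.5545; after-tax cost = 4.95% × (1 − 31.1%) = 3.4106%.
WACC = 0.4455 × 15.2000% + 0.5545 × 3.4106% = 8.6628%.

8.66%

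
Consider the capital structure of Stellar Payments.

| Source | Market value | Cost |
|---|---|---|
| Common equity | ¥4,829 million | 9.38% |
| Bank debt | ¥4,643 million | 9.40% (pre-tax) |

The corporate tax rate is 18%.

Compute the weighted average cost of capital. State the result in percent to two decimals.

8.56%

Total capital V = 4829 + 4643 = 9472.
Equity: weight = 4829/9472 = 0.5098; cost = 9.38%.
Bank debt: weight = 4643/9472 = 0.4902; after-tax cost = 9.4% × (1 − 18%) = 7.7080%.
WACC = 0.5098 × 9.3800% + 0.4902 × 7.7080% = 8.5604%.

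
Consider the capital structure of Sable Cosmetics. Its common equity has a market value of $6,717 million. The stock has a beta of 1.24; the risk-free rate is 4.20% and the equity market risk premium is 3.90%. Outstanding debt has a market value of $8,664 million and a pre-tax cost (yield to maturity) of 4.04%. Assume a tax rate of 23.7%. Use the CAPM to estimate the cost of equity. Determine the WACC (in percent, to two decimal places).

5.68%

Cost of equity via CAPM: Re = 4.2% + 1.24 × 3.9% = 9.0360%.
Total capital V = 6717 + 8664 = 15381.
Equity: weight = 6717/15381 = 0.4367; cost = 9.036%.
Debt: weight = 8664/15381 = 0.5633; after-tax cost = 4.04% × (1 − 23.7%) = 3.0825%.
WACC = 0.4367 × 9.0360% + 0.5633 × 3.0825% = 5.6825%.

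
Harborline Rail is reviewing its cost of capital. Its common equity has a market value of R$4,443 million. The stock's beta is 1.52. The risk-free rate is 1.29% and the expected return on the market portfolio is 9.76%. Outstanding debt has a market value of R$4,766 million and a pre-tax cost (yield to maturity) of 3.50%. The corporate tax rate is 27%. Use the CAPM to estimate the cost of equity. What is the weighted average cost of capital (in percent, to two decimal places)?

Market risk premium = 9.76% − 1.29% = 8.47%.
Cost of equity via CAPM: Re = 1.29% + 1.52 × 8.47% = 14.1644%.
Total capital V = 4443 + 4766 = 9209.
Equity: weight = 4443/9209 = 0.4825; cost = 14.1644%.
Debt: weight = 4766/9209 = 0.5175; after-tax cost = 3.5% × (1 − 27%) = 2.5550%.
WACC = 0.4825 × 14.1644% + 0.5175 × 2.5550% = 8.1561%.

8.16%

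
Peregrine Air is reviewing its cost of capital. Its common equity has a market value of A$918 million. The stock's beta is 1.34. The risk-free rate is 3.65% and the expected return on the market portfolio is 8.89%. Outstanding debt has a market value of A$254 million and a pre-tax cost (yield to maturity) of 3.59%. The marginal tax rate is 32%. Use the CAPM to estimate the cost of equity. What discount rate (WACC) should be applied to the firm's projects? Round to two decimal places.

8.89%

Market risk premium = 8.89% − 3.65% = 5.24%.
Cost of equity via CAPM: Re = 3.65% + 1.34 × 5.24% = 10.6716%.
Total capital V = 918 + 254 = 1172.
Equity: weight = 918/1172 = 0.7833; cost = 10.6716%.
Debt: weight = 254/1172 = 0.2167; after-tax cost = 3.59% × (1 − 32%) = 2.4412%.
WACC = 0.7833 × 10.6716% + 0.2167 × 2.4412% = 8.8879%.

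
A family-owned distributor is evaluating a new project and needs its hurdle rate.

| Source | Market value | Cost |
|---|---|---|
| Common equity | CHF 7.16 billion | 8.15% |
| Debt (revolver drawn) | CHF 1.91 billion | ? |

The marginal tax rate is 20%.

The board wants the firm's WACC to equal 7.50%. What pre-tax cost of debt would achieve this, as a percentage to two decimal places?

6.33%

Total capital V = 7.16 + 1.91 = 9.07.
Equity weight = 7.16/9.07 = 0.7894.
Revolver drawn weight = 1.91/9.07 = 0.2106.
Equity contribution = 0.7894 × 8.15% = 6.4337%.
Remaining for debt = 7.5% − 6.4337% = 1.0663%.
Rd × (1 − 20%) × 0.2106 = 1.0663%  ⇒  Rd = 6.3292%.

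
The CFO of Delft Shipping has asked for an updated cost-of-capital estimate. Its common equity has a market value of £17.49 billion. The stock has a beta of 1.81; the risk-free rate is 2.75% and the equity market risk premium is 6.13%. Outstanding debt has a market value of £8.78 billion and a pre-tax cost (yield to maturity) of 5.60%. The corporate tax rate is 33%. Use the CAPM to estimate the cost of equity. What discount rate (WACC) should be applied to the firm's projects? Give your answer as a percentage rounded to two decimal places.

10.47%

Cost of equity via CAPM: Re = 2.75% + 1.81 × 6.13% = 13.8453%.
Total capital V = 17.49 + 8.78 = 26.27.
Equity: weight = 17.49/26.27 = 0.6658; cost = 13.8453%.
Debt: weight = 8.78/26.27 = 0.3342; after-tax cost = 5.6% × (1 − 33%) = 3.7520%.
WACC = 0.6658 × 13.8453% + 0.3342 × 3.7520% = 10.4719%.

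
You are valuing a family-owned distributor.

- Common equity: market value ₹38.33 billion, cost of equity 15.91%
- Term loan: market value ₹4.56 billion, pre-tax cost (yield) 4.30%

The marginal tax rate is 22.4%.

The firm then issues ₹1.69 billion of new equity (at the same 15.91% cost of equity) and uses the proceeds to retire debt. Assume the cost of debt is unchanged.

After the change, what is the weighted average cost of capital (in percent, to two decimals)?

15.07%

After the change:
Total capital V = 40.02 + 2.87 = 42.89.
Equity: weight = 40.02/42.89 = 0.9331; cost = 15.91%.
Term loan: weight = 2.87/42.89 = 0.0669; after-tax cost = 4.3% × (1 − 22.4%) = 3.3368%.
WACC = 0.9331 × 15.9100% + 0.0669 × 3.3368% = 15.0687%.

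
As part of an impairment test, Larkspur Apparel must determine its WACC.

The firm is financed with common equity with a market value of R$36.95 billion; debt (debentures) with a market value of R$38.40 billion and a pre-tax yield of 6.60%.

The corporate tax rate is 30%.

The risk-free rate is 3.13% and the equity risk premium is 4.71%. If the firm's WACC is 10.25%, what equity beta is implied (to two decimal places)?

Total capital V = 36.95 + 38.4 = 75.35.
Equity weight = 36.95/75.35 = 0.4904.
Debentures weight = 38.4/75.35 = 0.5096.
Debt contribution = 0.5096 × 6.6% × (1 − 30%) = 2.3545%.
Required equity contribution = 10.25% − 2.3545% = 7.8955%  ⇒  Re = 16.1009%.
CAPM: 16.1009% = 3.13% + β × 4.71%  ⇒  β = 2.7539.

2.75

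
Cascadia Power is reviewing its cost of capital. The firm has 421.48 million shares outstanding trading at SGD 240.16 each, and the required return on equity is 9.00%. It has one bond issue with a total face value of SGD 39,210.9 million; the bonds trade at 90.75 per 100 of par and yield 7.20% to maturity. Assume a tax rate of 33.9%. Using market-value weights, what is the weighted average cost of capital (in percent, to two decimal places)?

7.90%

Market value of equity E = 240.16 × 421.48m = 101222.6368m. Market value of debt D = 39210.9m × 90.75/100 = 35583.89175m.
Total capital V = 101222.6368 + 35583.89175 = 136806.52855.
Equity: weight = 101222.6368/136806.52855 = 0.7399; cost = 9%.
Bonds outstanding: weight = 35583.89175/136806.52855 = 0.2601; after-tax cost = 7.2% × (1 − 33.9%) = 4.7592%.
WACC = 0.7399 × 9.0000% + 0.2601 × 4.7592% = 7.8970%.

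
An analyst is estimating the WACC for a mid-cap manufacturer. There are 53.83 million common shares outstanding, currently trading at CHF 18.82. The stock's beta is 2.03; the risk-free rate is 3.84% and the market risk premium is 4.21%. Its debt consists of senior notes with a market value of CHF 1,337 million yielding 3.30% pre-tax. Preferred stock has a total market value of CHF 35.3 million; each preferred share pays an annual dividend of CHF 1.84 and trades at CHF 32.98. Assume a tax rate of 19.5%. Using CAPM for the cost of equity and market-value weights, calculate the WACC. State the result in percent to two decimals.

Cost of equity via CAPM: Re = 3.84% + 2.03 × 4.21% = 12.3863%.
Cost of preferred: Rp = 1.84 / 32.98 = 5.5791%.
Market value of equity E = 18.82 × 53.83m = 1013.0806m.
Total capital V = 1013.0806 + 35.3 + 1337 = 2385.3806.
Equity: weight = 1013.0806/2385.3806 = 0.4247; cost = 12.3863%.
Preferred: weight = 35.3/2385.3806 = 0.0148; cost = 5.5791%.
Senior notes: weight = 1337/2385.3806 = 0.5605; after-tax cost = 3.3% × (1 − 19.5%) = 2.6565%.
WACC = 0.4247 × 12.3863% + 0.0148 × 5.5791% + 0.5605 × 2.6565% = 6.8320%.

6.83%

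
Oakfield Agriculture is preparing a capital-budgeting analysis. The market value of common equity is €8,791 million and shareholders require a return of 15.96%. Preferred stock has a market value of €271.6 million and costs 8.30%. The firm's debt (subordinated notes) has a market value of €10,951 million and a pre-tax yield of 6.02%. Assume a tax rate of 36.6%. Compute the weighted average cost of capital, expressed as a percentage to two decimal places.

Total capital V = 8791 + 271.6 + 10951 = 20013.6.
Equity: weight = 8791/20013.6 = 0.4393; cost = 15.96%.
Preferred: weight = 271.6/20013.6 = 0.0136; cost = 8.3%.
Subordinated notes: weight = 10951/20013.6 = 0.5472; after-tax cost = 6.02% × (1 − 36.6%) = 3.8167%.
WACC = 0.4393 × 15.9600% + 0.0136 × 8.3000% + 0.5472 × 3.8167% = 9.2115%.

9.21%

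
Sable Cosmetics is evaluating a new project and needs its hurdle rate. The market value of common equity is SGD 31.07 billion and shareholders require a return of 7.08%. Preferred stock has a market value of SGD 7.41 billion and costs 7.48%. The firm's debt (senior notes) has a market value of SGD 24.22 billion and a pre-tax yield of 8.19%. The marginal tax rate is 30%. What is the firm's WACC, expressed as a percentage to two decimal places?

Total capital V = 31.07 + 7.41 + 24.22 = 62.7.
Equity: weight = 31.07/62.7 = 0.4955; cost = 7.08%.
Preferred: weight = 7.41/62.7 = 0.1182; cost = 7.48%.
Senior notes: weight = 24.22/62.7 = 0.3863; after-tax cost = 8.19% × (1 − 30%) = 5.7330%.
WACC = 0.4955 × 7.0800% + 0.1182 × 7.4800% + 0.3863 × 5.7330% = 6.6069%.

6.61%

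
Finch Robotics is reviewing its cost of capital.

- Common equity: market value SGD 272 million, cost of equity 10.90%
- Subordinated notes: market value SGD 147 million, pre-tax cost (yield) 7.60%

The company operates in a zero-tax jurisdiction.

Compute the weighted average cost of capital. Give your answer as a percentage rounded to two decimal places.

Total capital V = 272 + 147 = 419.
Equity: weight = 272/419 = 0.6492; cost = 10.9%.
Subordinated notes: weight = 147/419 = 0.3508; after-tax cost = 7.6% × (1 − 0%) = 7.6000%.
WACC = 0.6492 × 10.9000% + 0.3508 × 7.6000% = 9.7422%.

9.74%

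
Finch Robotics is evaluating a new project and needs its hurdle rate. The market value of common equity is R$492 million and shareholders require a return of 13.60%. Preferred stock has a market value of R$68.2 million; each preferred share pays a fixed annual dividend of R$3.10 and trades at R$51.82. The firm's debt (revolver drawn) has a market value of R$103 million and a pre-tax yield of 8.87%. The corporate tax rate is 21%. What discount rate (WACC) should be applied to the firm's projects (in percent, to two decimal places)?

Cost of preferred: Rp = 3.1 / 51.82 = 5.9822%.
Total capital V = 492 + 68.2 + 103 = 663.2.
Equity: weight = 492/663.2 = 0.7419; cost = 13.6%.
Preferred: weight = 68.2/663.2 = 0.1028; cost = 5.9822%.
Revolver drawn: weight = 103/663.2 = 0.1553; after-tax cost = 8.87% × (1 − 21%) = 7.0073%.
WACC = 0.7419 × 13.6000% + 0.1028 × 5.9822% + 0.1553 × 7.0073% = 11.7927%.

11.79%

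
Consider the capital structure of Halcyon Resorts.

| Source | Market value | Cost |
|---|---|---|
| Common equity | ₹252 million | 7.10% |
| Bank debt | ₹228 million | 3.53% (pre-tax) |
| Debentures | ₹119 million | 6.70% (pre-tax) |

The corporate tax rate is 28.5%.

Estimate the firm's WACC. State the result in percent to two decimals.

Total capital V = 252 + 228 + 119 = 599.
Equity: weight = 252/599 = 0.4207; cost = 7.1%.
Bank debt: weight = 228/599 = 0.3806; after-tax cost = 3.53% × (1 − 28.5%) = 2.5240%.
Debentures: weight = 119/599 = 0.1987; after-tax cost = 6.7% × (1 − 28.5%) = 4.7905%.
WACC = 0.4207 × 7.1000% + 0.3806 × 2.5240% + 0.1987 × 4.7905% = 4.8994%.

4.90%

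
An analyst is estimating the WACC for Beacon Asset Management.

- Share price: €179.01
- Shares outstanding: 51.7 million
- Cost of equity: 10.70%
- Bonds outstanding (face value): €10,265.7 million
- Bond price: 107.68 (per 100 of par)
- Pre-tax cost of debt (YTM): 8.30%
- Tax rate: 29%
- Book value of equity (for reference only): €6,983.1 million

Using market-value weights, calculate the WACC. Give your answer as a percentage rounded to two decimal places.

8.08%

Market value of equity E = 179.01 × 51.7m = 9254.817m. Market value of debt D = 10265.7m × 107.68/100 = 11054.10576m.
Total capital V = 9254.817 + 11054.10576 = 20308.92276.
Equity: weight = 9254.817/20308.92276 = 0.4557; cost = 10.7%.
Bonds outstanding: weight = 11054.10576/20308.92276 = 0.5443; after-tax cost = 8.3% × (1 − 29%) = 5.8930%.
WACC = 0.4557 × 10.7000% + 0.5443 × 5.8930% = 8.0836%.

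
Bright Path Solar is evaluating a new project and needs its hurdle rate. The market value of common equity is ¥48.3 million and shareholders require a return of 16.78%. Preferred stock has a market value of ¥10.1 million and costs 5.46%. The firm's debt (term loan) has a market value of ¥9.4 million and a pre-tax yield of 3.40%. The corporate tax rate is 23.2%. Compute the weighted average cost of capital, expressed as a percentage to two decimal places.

Total capital V = 48.3 + 10.1 + 9.4 = 67.8.
Equity: weight = 48.3/67.8 = 0.7124; cost = 16.78%.
Preferred: weight = 10.1/67.8 = 0.1490; cost = 5.46%.
Term loan: weight = 9.4/67.8 = 0.1386; after-tax cost = 3.4% × (1 − 23.2%) = 2.6112%.
WACC = 0.7124 × 16.7800% + 0.1490 × 5.4600% + 0.1386 × 2.6112% = 13.1293%.

13.13%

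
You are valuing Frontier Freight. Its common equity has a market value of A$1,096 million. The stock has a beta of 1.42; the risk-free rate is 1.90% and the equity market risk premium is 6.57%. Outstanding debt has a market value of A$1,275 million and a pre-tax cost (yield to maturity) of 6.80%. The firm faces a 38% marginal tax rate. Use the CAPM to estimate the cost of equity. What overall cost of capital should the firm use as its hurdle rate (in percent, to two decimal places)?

Cost of equity via CAPM: Re = 1.9% + 1.42 × 6.57% = 11.2294%.
Total capital V = 1096 + 1275 = 2371.
Equity: weight = 1096/2371 = 0.4623; cost = 11.2294%.
Debt: weight = 1275/2371 = 0.5377; after-tax cost = 6.8% × (1 − 38%) = 4.2160%.
WACC = 0.4623 × 11.2294% + 0.5377 × 4.2160% = 7.4580%.

7.46%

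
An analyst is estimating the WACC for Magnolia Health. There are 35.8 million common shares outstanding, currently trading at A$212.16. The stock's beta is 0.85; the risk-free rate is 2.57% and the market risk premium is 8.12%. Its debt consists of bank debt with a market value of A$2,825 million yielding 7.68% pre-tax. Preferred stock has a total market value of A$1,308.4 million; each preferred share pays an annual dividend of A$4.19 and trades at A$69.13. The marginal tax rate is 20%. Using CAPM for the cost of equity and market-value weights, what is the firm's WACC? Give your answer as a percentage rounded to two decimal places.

8.29%

Cost of equity via CAPM: Re = 2.57% + 0.85 × 8.12% = 9.4720%.
Cost of preferred: Rp = 4.19 / 69.13 = 6.0610%.
Market value of equity E = 212.16 × 35.8m = 7595.328m.
Total capital V = 7595.328 + 1308.4 + 2825 = 11728.728.
Equity: weight = 7595.328/11728.728 = 0.6476; cost = 9.472%.
Preferred: weight = 1308.4/11728.728 = 0.1116; cost = 6.061%.
Bank debt: weight = 2825/11728.728 = 0.2409; after-tax cost = 7.68% × (1 − 20%) = 6.1440%.
WACC = 0.6476 × 9.4720% + 0.1116 × 6.0610% + 0.2409 × 6.1440% = 8.2899%.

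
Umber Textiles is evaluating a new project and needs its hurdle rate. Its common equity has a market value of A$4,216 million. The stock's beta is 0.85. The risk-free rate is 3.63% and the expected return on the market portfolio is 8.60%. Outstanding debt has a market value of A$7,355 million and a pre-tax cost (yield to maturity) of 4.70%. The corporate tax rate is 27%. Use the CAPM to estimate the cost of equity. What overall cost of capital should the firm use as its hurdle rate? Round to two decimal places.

5.04%

Market risk premium = 8.6% − 3.63% = 4.97%.
Cost of equity via CAPM: Re = 3.63% + 0.85 × 4.97% = 7.8545%.
Total capital V = 4216 + 7355 = 11571.
Equity: weight = 4216/11571 = 0.3644; cost = 7.8545%.
Debt: weight = 7355/11571 = 0.6356; after-tax cost = 4.7% × (1 − 27%) = 3.4310%.
WACC = 0.3644 × 7.8545% + 0.6356 × 3.4310% = 5.0427%.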